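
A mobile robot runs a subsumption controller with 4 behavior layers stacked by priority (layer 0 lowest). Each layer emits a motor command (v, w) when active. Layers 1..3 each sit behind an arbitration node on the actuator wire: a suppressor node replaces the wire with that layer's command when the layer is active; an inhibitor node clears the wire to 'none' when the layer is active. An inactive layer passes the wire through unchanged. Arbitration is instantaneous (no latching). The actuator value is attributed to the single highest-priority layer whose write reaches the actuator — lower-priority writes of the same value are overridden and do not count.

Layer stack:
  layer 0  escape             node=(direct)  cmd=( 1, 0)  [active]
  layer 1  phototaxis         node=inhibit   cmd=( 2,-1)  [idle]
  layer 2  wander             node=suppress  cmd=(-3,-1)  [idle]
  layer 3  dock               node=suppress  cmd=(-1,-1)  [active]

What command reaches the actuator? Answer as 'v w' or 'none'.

-1 -1

layer 0 (escape) active — direct: (1, 0)
layer 1 (phototaxis) idle — unchanged: (1, 0)
layer 2 (wander) idle — unchanged: (1, 0)
layer 3 (dock) active — suppresses: (-1, -1)
→ actuator (-1, -1)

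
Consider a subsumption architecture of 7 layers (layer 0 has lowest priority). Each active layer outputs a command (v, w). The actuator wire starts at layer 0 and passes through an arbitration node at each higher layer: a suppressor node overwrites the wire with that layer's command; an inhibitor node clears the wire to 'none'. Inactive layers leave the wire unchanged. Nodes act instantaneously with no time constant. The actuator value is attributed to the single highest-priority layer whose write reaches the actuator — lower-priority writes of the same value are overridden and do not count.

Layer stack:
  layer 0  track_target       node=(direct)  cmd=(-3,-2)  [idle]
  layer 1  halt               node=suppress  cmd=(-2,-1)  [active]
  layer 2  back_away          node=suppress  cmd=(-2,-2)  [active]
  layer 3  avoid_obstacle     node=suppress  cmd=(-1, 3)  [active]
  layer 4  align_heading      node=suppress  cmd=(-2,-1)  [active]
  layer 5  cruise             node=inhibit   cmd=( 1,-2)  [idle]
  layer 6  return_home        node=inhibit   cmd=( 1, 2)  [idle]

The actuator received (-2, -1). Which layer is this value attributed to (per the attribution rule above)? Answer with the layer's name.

align_heading

L0 track_target: idle → wire = none
L1 halt: active, suppressor → wire = (-2, -1)
L2 back_away: active, suppressor → wire = (-2, -2)
L3 avoid_obstacle: active, suppressor → wire = (-1, 3)
L4 align_heading: active, suppressor → wire = (-2, -1)
L5 cruise: idle → wire stays (-2, -1)
L6 return_home: idle → wire stays (-2, -1)
actuator = (-2, -1)
last writer: layer 4 = align_heading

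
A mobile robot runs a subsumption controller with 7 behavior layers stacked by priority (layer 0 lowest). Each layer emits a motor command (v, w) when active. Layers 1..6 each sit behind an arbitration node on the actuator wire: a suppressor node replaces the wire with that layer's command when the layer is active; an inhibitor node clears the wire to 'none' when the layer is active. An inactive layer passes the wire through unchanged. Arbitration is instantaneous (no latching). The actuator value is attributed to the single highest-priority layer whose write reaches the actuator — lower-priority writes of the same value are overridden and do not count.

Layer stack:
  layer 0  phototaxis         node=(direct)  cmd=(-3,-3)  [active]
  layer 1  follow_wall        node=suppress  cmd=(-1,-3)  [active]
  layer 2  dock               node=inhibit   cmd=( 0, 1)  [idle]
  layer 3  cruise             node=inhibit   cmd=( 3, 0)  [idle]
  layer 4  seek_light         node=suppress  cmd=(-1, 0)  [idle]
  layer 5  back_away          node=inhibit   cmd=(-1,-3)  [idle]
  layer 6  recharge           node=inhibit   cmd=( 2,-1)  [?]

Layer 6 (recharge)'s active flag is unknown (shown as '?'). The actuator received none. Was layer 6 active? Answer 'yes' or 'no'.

If layer 6 is active=yes:
  actuator would be none
If layer 6 is active=no:
  actuator would be (-1, -3)
Observed none, so layer 6 was active.

yes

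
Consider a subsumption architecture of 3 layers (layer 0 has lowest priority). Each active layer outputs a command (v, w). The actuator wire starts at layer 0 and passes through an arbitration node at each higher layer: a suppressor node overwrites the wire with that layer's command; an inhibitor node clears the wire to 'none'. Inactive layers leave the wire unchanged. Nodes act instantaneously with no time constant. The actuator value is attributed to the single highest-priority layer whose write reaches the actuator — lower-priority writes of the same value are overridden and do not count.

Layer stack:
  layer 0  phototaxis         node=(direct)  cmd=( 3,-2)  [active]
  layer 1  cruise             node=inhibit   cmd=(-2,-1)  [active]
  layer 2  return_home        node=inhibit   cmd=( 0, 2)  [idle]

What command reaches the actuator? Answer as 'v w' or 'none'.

none

L0 phototaxis: active, feeds wire = (3, -2)
L1 cruise: active, inhibitor → wire = none
L2 return_home: idle → wire stays none
actuator = none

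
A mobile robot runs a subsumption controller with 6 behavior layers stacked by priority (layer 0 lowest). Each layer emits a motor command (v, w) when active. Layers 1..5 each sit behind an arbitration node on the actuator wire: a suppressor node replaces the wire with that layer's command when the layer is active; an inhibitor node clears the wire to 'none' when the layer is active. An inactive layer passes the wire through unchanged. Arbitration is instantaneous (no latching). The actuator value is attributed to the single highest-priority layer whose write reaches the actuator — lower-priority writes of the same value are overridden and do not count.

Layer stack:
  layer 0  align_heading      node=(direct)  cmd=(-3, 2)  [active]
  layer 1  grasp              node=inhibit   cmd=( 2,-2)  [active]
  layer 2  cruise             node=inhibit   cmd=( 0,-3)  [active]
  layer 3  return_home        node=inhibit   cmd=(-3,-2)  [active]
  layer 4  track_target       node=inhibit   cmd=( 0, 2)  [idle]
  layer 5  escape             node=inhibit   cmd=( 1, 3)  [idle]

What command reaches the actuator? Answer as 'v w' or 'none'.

layer 0 (align_heading) active — direct: (-3, 2)
layer 1 (grasp) active — inhibits: none
layer 2 (cruise) active — inhibits: none
layer 3 (return_home) active — inhibits: none
layer 4 (track_target) idle — unchanged: none
layer 5 (escape) idle — unchanged: none
→ actuator none

none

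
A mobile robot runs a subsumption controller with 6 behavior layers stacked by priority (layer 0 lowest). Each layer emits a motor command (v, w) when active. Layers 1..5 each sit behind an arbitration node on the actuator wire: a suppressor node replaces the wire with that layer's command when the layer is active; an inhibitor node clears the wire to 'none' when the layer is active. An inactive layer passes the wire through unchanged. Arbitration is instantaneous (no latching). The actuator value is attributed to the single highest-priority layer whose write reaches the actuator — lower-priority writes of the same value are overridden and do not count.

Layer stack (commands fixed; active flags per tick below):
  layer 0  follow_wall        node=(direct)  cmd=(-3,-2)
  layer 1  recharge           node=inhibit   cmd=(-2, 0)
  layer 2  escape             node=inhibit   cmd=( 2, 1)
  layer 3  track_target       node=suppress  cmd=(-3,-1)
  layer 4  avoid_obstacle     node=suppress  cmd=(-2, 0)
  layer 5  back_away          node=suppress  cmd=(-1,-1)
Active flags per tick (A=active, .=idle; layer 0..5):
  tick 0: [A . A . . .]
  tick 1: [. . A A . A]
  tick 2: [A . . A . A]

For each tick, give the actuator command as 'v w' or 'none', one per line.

tick 0:
  [0] follow_wall on; wire := (-3, -2)
  [1] recharge off; pass (-3, -2)
  [2] escape on (inhibit); wire := none
  [3] track_target off; pass none
  [4] avoid_obstacle off; pass none
  [5] back_away off; pass none
  output none
tick 1:
  [0] follow_wall off; wire := none
  [1] recharge off; pass none
  [2] escape on (inhibit); wire := none
  [3] track_target on (suppress); wire := (-3, -1)
  [4] avoid_obstacle off; pass (-3, -1)
  [5] back_away on (suppress); wire := (-1, -1)
  output (-1, -1)
tick 2:
  [0] follow_wall on; wire := (-3, -2)
  [1] recharge off; pass (-3, -2)
  [2] escape off; pass (-3, -2)
  [3] track_target on (suppress); wire := (-3, -1)
  [4] avoid_obstacle off; pass (-3, -1)
  [5] back_away on (suppress); wire := (-1, -1)
  output (-1, -1)

none
-1 -1
-1 -1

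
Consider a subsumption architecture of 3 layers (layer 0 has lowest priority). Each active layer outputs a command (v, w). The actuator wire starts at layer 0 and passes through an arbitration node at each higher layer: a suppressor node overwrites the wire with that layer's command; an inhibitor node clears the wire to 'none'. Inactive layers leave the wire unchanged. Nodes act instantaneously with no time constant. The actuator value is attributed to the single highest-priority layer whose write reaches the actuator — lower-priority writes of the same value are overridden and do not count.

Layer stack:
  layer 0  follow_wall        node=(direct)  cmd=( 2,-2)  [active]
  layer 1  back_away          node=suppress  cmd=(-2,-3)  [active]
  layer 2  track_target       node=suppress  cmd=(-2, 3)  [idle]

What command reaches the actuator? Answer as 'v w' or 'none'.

layer 0 (follow_wall) active — direct: (2, -2)
layer 1 (back_away) active — suppresses: (-2, -3)
layer 2 (track_target) idle — unchanged: (-2, -3)
→ actuator (-2, -3)

-2 -3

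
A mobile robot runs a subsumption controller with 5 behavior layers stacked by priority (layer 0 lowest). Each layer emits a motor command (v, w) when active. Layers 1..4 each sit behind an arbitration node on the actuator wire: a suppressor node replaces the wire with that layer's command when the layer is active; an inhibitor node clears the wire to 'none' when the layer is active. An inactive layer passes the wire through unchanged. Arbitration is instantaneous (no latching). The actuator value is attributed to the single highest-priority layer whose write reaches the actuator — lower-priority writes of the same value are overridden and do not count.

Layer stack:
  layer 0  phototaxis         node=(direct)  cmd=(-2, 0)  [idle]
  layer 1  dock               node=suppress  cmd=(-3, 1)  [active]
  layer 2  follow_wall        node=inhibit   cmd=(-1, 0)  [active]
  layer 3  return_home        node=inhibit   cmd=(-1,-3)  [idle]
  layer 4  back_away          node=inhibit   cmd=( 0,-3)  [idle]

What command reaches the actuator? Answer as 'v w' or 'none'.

none

[0] phototaxis off; wire := none
[1] dock on (suppress); wire := (-3, 1)
[2] follow_wall on (inhibit); wire := none
[3] return_home off; pass none
[4] back_away off; pass none
output none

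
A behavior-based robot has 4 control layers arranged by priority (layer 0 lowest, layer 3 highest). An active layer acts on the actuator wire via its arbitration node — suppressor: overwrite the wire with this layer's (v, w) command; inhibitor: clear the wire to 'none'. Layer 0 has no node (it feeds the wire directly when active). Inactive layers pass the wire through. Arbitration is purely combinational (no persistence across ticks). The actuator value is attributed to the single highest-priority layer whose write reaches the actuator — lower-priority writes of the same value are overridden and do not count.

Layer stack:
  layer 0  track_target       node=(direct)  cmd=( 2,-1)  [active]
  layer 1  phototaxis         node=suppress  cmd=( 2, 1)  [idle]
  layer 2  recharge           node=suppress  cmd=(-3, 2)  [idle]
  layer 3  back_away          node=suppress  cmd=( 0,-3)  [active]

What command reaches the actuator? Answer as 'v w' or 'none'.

L0 track_target: active, feeds wire = (2, -1)
L1 phototaxis: idle → wire stays (2, -1)
L2 recharge: idle → wire stays (2, -1)
L3 back_away: active, suppressor → wire = (0, -3)
actuator = (0, -3)

0 -3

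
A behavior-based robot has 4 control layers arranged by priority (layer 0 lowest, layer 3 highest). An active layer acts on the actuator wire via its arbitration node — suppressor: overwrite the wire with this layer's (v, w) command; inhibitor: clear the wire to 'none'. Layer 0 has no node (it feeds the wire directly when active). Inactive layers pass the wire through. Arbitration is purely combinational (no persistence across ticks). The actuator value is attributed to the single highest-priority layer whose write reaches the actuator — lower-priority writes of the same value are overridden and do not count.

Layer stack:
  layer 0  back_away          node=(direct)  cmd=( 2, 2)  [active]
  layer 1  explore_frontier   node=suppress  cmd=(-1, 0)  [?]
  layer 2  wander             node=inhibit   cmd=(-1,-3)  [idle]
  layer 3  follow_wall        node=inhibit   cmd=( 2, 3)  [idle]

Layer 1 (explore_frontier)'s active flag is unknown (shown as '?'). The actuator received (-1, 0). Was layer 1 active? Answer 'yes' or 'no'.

yes

If layer 1 is active=yes:
  actuator would be (-1, 0)
If layer 1 is active=no:
  actuator would be (2, 2)
Observed (-1, 0), so layer 1 was active.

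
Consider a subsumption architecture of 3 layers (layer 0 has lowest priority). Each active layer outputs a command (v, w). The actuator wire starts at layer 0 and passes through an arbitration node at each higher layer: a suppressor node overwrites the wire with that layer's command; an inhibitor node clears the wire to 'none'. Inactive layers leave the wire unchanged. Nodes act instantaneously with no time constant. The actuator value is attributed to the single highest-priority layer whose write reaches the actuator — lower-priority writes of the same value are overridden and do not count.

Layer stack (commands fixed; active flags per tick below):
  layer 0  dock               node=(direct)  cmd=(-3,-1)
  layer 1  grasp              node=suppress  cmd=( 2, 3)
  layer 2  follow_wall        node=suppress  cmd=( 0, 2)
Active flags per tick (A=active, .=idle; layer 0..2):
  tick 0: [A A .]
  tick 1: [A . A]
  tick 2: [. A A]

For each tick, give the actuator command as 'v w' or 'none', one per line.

tick 0:
  layer 0 (dock) active — direct: (-3, -1)
  layer 1 (grasp) active — suppresses: (2, 3)
  layer 2 (follow_wall) idle — unchanged: (2, 3)
  → actuator (2, 3)
tick 1:
  layer 0 (dock) active — direct: (-3, -1)
  layer 1 (grasp) idle — unchanged: (-3, -1)
  layer 2 (follow_wall) active — suppresses: (0, 2)
  → actuator (0, 2)
tick 2:
  layer 0 (dock) idle — none
  layer 1 (grasp) active — suppresses: (2, 3)
  layer 2 (follow_wall) active — suppresses: (0, 2)
  → actuator (0, 2)

2 3
0 2
0 2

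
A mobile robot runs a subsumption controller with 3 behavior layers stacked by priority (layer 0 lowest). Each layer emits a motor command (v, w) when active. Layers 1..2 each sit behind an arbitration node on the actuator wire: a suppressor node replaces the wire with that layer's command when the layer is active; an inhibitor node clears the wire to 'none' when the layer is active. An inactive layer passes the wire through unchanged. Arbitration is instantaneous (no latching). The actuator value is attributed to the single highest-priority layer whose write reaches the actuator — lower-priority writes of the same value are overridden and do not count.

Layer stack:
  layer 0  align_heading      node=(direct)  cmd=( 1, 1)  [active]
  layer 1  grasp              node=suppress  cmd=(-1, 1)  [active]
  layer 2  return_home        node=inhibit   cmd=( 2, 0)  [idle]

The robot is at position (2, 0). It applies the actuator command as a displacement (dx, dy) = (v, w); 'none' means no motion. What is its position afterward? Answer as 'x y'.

1 1

[0] align_heading on; wire := (1, 1)
[1] grasp on (suppress); wire := (-1, 1)
[2] return_home off; pass (-1, 1)
output (-1, 1)
position: (2, 0) + (-1, 1) = (1, 1)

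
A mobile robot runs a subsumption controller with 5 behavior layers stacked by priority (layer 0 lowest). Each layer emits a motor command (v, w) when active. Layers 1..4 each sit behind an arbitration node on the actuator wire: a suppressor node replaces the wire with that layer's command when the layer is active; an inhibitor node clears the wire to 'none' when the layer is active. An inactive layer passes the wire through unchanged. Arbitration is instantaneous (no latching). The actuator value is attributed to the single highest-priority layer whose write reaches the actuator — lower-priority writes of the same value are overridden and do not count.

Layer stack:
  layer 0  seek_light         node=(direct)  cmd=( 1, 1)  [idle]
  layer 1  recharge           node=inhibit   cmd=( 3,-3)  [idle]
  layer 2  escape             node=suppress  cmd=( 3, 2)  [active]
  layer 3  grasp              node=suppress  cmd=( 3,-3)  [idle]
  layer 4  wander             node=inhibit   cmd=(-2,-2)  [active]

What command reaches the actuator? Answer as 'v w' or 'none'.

none

layer 0 (seek_light) idle — none
layer 1 (recharge) idle — unchanged: none
layer 2 (escape) active — suppresses: (3, 2)
layer 3 (grasp) idle — unchanged: (3, 2)
layer 4 (wander) active — inhibits: none
→ actuator none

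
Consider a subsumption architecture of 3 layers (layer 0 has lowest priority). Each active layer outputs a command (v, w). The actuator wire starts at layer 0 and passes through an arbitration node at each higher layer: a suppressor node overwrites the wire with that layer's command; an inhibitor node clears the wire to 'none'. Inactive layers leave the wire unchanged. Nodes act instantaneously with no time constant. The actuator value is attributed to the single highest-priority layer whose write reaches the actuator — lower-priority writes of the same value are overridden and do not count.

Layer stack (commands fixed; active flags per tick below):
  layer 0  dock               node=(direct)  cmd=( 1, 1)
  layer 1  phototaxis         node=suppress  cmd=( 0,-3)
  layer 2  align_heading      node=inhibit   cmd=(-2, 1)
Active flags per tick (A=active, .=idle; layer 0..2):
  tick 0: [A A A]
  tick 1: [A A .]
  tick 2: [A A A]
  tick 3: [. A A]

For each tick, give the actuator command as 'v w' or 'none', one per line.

none
0 -3
none
none

tick 0:
  [0] dock on; wire := (1, 1)
  [1] phototaxis on (suppress); wire := (0, -3)
  [2] align_heading on (inhibit); wire := none
  output none
tick 1:
  [0] dock on; wire := (1, 1)
  [1] phototaxis on (suppress); wire := (0, -3)
  [2] align_heading off; pass (0, -3)
  output (0, -3)
tick 2:
  [0] dock on; wire := (1, 1)
  [1] phototaxis on (suppress); wire := (0, -3)
  [2] align_heading on (inhibit); wire := none
  output none
tick 3:
  [0] dock off; wire := none
  [1] phototaxis on (suppress); wire := (0, -3)
  [2] align_heading on (inhibit); wire := none
  output none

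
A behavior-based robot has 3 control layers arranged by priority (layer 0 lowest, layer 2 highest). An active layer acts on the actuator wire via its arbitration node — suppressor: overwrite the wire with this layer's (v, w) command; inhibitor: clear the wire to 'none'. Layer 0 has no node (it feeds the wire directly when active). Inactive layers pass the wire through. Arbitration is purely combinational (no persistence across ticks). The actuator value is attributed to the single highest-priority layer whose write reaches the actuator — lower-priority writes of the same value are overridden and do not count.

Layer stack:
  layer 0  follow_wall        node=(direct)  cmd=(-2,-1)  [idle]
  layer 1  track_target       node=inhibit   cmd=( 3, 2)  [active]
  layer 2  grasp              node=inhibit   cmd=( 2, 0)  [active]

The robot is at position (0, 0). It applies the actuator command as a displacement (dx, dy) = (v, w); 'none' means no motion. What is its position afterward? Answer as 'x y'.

[0] follow_wall off; wire := none
[1] track_target on (inhibit); wire := none
[2] grasp on (inhibit); wire := none
output none
position: (0, 0) + none = (0, 0)

0 0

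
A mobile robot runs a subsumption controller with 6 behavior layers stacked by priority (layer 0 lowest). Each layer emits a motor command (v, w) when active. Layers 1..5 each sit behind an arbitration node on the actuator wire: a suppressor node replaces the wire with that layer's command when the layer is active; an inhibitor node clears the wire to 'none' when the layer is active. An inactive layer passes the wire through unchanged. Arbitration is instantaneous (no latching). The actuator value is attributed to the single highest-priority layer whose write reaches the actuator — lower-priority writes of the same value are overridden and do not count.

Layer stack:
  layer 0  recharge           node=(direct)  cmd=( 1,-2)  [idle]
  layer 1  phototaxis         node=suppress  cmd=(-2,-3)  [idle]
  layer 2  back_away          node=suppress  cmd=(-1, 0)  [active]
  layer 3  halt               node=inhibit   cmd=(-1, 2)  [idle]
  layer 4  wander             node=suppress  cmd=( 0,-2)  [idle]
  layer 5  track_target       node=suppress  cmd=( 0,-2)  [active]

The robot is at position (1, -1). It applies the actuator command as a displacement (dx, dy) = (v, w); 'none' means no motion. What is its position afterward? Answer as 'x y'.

L0 recharge: idle → wire = none
L1 phototaxis: idle → wire stays none
L2 back_away: active, suppressor → wire = (-1, 0)
L3 halt: idle → wire stays (-1, 0)
L4 wander: idle → wire stays (-1, 0)
L5 track_target: active, suppressor → wire = (0, -2)
actuator = (0, -2)
position: (1, -1) + (0, -2) = (1, -3)

1 -3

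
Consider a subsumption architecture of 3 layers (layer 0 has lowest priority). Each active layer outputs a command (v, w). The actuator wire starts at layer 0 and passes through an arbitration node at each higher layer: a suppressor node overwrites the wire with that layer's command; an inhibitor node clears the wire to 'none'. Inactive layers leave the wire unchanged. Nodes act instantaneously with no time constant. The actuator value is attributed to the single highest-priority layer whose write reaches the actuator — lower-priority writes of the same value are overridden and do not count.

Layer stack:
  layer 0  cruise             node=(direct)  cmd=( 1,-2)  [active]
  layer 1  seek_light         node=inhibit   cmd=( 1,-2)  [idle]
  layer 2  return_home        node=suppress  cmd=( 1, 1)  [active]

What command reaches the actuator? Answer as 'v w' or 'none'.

1 1

layer 0 (cruise) active — direct: (1, -2)
layer 1 (seek_light) idle — unchanged: (1, -2)
layer 2 (return_home) active — suppresses: (1, 1)
→ actuator (1, 1)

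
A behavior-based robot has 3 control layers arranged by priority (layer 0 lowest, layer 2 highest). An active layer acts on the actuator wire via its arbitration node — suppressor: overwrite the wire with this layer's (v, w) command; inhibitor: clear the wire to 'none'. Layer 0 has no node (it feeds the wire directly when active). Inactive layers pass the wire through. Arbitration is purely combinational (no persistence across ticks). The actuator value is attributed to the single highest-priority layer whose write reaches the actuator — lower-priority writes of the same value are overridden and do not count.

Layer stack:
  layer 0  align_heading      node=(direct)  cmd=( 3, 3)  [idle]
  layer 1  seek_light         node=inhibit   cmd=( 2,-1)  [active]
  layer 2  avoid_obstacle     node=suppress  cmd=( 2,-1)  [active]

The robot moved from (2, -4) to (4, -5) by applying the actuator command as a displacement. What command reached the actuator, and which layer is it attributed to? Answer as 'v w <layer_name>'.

displacement = (4, -5) − (2, -4) = (2, -1)
layer 0 (align_heading) idle — none
layer 1 (seek_light) active — inhibits: none
layer 2 (avoid_obstacle) active — suppresses: (2, -1)
→ actuator (2, -1) — from layer 2 (avoid_obstacle)

2 -1 avoid_obstacle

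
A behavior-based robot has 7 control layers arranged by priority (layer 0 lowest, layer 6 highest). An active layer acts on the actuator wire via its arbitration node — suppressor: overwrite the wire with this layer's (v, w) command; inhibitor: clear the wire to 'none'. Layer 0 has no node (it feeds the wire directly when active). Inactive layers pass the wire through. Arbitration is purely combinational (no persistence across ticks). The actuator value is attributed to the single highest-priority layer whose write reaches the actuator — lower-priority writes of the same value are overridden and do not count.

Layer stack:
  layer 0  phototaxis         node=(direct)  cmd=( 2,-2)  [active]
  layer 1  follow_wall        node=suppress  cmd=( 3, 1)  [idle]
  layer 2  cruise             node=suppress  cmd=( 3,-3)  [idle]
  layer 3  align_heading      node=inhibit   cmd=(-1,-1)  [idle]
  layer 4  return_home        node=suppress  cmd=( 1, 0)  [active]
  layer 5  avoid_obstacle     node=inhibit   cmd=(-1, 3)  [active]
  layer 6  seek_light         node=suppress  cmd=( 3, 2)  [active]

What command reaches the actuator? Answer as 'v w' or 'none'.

3 2

[0] phototaxis on; wire := (2, -2)
[1] follow_wall off; pass (2, -2)
[2] cruise off; pass (2, -2)
[3] align_heading off; pass (2, -2)
[4] return_home on (suppress); wire := (1, 0)
[5] avoid_obstacle on (inhibit); wire := none
[6] seek_light on (suppress); wire := (3, 2)
output (3, 2)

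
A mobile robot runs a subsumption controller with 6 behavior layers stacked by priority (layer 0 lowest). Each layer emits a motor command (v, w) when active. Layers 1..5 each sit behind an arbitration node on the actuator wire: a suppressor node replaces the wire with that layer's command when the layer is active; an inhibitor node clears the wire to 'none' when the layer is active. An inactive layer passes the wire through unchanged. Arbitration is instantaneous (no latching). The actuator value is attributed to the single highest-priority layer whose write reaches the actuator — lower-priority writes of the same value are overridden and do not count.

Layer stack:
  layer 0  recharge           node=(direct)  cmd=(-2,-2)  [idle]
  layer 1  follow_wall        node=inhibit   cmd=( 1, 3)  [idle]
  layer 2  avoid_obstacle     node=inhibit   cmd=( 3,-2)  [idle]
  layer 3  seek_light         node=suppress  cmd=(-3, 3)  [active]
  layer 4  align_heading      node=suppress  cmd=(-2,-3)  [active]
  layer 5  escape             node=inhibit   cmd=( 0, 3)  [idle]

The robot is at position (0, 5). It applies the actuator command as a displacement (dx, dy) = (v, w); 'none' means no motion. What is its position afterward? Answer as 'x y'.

[0] recharge off; wire := none
[1] follow_wall off; pass none
[2] avoid_obstacle off; pass none
[3] seek_light on (suppress); wire := (-3, 3)
[4] align_heading on (suppress); wire := (-2, -3)
[5] escape off; pass (-2, -3)
output (-2, -3)
position: (0, 5) + (-2, -3) = (-2, 2)

-2 2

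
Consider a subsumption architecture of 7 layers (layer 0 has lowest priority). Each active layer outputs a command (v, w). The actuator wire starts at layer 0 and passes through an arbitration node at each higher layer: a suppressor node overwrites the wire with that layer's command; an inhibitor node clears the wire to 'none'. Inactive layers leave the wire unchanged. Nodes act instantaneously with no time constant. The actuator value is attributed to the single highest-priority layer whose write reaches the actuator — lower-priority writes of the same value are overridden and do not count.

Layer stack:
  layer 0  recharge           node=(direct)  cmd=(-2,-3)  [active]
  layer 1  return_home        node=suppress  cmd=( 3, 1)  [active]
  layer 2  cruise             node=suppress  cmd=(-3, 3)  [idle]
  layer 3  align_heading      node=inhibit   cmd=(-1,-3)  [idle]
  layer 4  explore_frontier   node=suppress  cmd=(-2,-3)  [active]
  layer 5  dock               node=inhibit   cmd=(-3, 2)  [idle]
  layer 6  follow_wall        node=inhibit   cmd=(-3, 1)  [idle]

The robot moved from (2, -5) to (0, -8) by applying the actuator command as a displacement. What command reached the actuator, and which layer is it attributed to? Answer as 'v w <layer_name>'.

-2 -3 explore_frontier

displacement = (0, -8) − (2, -5) = (-2, -3)
layer 0 (recharge) active — direct: (-2, -3)
layer 1 (return_home) active — suppresses: (3, 1)
layer 2 (cruise) idle — unchanged: (3, 1)
layer 3 (align_heading) idle — unchanged: (3, 1)
layer 4 (explore_frontier) active — suppresses: (-2, -3)
layer 5 (dock) idle — unchanged: (-2, -3)
layer 6 (follow_wall) idle — unchanged: (-2, -3)
→ actuator (-2, -3) — from layer 4 (explore_frontier)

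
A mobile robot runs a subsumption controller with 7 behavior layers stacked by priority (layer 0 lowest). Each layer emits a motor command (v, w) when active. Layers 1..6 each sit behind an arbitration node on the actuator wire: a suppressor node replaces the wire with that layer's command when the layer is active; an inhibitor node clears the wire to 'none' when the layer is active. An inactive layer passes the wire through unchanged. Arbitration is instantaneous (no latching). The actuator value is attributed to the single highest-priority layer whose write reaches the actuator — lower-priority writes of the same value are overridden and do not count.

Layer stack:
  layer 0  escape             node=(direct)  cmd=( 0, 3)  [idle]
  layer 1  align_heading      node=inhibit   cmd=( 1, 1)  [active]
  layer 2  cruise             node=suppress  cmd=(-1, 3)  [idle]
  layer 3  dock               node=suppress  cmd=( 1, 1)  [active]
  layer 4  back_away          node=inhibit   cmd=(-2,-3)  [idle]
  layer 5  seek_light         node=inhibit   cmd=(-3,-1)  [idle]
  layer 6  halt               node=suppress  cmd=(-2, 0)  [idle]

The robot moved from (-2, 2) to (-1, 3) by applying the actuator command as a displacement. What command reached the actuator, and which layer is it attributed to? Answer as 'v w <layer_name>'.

displacement = (-1, 3) − (-2, 2) = (1, 1)
[0] escape off; wire := none
[1] align_heading on (inhibit); wire := none
[2] cruise off; pass none
[3] dock on (suppress); wire := (1, 1)
[4] back_away off; pass (1, 1)
[5] seek_light off; pass (1, 1)
[6] halt off; pass (1, 1)
output (1, 1) — from layer 3 (dock)

1 1 dock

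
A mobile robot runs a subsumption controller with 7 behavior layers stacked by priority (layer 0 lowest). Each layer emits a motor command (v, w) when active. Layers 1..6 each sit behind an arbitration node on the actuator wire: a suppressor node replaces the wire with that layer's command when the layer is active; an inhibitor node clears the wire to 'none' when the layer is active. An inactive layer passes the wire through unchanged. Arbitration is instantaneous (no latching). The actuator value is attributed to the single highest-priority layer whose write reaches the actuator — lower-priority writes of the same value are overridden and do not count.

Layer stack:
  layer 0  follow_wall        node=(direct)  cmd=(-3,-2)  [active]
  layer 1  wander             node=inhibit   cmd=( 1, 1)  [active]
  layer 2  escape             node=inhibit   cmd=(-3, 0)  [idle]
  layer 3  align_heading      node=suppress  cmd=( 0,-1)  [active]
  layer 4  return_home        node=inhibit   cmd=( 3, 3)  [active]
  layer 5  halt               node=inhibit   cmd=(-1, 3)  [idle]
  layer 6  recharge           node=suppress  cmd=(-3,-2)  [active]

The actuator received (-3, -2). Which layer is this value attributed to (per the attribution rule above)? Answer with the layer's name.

recharge

L0 follow_wall: active, feeds wire = (-3, -2)
L1 wander: active, inhibitor → wire = none
L2 escape: idle → wire stays none
L3 align_heading: active, suppressor → wire = (0, -1)
L4 return_home: active, inhibitor → wire = none
L5 halt: idle → wire stays none
L6 recharge: active, suppressor → wire = (-3, -2)
actuator = (-3, -2)
last writer: layer 6 = recharge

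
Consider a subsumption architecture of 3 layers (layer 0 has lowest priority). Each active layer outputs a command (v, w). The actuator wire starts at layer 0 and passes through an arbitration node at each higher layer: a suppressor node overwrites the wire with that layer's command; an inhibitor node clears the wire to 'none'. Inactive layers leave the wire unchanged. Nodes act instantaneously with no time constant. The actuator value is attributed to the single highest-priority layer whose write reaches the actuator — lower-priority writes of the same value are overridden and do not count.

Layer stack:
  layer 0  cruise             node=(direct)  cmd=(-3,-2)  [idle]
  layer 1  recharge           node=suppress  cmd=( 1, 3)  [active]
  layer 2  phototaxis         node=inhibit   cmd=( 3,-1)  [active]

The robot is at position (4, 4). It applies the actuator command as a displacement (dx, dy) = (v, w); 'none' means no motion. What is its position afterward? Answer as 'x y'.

layer 0 (cruise) idle — none
layer 1 (recharge) active — suppresses: (1, 3)
layer 2 (phototaxis) active — inhibits: none
→ actuator none
position: (4, 4) + none = (4, 4)

4 4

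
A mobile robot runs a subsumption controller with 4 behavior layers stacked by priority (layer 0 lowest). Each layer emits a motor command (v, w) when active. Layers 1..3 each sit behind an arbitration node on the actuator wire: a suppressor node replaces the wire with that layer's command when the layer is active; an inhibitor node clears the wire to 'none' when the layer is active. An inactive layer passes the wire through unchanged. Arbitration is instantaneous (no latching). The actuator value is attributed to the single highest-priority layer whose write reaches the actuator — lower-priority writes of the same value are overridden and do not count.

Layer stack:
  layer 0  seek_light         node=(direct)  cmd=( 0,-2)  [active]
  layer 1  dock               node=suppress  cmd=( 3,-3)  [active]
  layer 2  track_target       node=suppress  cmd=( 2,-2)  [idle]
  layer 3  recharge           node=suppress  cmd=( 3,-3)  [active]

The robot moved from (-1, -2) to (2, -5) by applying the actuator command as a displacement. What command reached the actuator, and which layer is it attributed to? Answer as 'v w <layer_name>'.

3 -3 recharge

displacement = (2, -5) − (-1, -2) = (3, -3)
layer 0 (seek_light) active — direct: (0, -2)
layer 1 (dock) active — suppresses: (3, -3)
layer 2 (track_target) idle — unchanged: (3, -3)
layer 3 (recharge) active — suppresses: (3, -3)
→ actuator (3, -3) — from layer 3 (recharge)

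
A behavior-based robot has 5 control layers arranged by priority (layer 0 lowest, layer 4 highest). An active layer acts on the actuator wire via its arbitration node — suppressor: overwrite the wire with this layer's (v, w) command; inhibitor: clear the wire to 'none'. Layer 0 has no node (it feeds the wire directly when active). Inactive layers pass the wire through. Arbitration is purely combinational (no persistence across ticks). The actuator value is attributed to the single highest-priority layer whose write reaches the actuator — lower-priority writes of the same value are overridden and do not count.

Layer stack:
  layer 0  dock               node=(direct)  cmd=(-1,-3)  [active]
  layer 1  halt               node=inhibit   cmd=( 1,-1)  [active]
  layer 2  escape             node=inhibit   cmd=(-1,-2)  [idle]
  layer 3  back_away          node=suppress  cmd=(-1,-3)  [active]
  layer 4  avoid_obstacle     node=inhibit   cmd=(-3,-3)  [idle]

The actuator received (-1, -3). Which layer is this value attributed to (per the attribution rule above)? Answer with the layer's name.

[0] dock on; wire := (-1, -3)
[1] halt on (inhibit); wire := none
[2] escape off; pass none
[3] back_away on (suppress); wire := (-1, -3)
[4] avoid_obstacle off; pass (-1, -3)
output (-1, -3)
last writer: layer 3 = back_away

back_away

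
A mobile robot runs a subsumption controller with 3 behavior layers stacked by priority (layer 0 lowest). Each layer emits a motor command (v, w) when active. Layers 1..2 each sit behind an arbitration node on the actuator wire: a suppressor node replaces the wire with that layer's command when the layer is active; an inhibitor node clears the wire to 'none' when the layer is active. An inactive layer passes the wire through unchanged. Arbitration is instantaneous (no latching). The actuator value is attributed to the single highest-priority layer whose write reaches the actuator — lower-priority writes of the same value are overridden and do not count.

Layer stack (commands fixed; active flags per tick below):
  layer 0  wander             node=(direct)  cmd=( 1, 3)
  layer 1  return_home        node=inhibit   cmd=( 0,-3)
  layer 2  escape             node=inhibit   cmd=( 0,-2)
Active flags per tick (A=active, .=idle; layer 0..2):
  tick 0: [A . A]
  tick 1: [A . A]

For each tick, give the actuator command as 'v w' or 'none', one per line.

tick 0:
  layer 0 (wander) active — direct: (1, 3)
  layer 1 (return_home) idle — unchanged: (1, 3)
  layer 2 (escape) active — inhibits: none
  → actuator none
tick 1:
  layer 0 (wander) active — direct: (1, 3)
  layer 1 (return_home) idle — unchanged: (1, 3)
  layer 2 (escape) active — inhibits: none
  → actuator none

none
none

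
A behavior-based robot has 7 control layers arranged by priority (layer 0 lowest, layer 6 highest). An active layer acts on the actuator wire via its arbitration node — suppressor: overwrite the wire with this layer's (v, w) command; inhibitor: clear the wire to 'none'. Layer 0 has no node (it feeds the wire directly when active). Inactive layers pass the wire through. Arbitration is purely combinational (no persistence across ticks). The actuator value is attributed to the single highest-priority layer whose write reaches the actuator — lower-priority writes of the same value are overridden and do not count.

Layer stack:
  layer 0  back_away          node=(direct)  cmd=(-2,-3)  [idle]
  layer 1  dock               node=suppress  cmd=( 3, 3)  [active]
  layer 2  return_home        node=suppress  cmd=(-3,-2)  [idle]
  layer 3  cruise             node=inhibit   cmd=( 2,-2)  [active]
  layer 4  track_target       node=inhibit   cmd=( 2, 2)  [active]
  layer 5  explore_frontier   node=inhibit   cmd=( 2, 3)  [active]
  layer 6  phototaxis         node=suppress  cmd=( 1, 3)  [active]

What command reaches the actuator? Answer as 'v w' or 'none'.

[0] back_away off; wire := none
[1] dock on (suppress); wire := (3, 3)
[2] return_home off; pass (3, 3)
[3] cruise on (inhibit); wire := none
[4] track_target on (inhibit); wire := none
[5] explore_frontier on (inhibit); wire := none
[6] phototaxis on (suppress); wire := (1, 3)
output (1, 3)

1 3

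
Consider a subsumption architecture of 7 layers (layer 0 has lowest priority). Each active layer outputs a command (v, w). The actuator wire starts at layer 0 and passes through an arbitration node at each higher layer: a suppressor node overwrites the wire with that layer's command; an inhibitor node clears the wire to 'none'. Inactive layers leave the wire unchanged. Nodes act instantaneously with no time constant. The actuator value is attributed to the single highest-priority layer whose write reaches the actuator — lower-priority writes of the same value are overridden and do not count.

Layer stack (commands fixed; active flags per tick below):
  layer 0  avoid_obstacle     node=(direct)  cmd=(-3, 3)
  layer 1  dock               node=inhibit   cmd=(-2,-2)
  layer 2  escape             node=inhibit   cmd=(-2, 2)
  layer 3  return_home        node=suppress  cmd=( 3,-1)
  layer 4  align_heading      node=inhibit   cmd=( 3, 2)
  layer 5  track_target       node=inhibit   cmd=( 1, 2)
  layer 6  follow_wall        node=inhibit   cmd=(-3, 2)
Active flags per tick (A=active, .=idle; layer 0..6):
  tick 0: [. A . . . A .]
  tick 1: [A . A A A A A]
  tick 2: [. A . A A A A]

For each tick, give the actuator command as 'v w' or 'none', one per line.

tick 0:
  layer 0 (avoid_obstacle) idle — none
  layer 1 (dock) active — inhibits: none
  layer 2 (escape) idle — unchanged: none
  layer 3 (return_home) idle — unchanged: none
  layer 4 (align_heading) idle — unchanged: none
  layer 5 (track_target) active — inhibits: none
  layer 6 (follow_wall) idle — unchanged: none
  → actuator none
tick 1:
  layer 0 (avoid_obstacle) active — direct: (-3, 3)
  layer 1 (dock) idle — unchanged: (-3, 3)
  layer 2 (escape) active — inhibits: none
  layer 3 (return_home) active — suppresses: (3, -1)
  layer 4 (align_heading) active — inhibits: none
  layer 5 (track_target) active — inhibits: none
  layer 6 (follow_wall) active — inhibits: none
  → actuator none
tick 2:
  layer 0 (avoid_obstacle) idle — none
  layer 1 (dock) active — inhibits: none
  layer 2 (escape) idle — unchanged: none
  layer 3 (return_home) active — suppresses: (3, -1)
  layer 4 (align_heading) active — inhibits: none
  layer 5 (track_target) active — inhibits: none
  layer 6 (follow_wall) active — inhibits: none
  → actuator none

none
none
none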